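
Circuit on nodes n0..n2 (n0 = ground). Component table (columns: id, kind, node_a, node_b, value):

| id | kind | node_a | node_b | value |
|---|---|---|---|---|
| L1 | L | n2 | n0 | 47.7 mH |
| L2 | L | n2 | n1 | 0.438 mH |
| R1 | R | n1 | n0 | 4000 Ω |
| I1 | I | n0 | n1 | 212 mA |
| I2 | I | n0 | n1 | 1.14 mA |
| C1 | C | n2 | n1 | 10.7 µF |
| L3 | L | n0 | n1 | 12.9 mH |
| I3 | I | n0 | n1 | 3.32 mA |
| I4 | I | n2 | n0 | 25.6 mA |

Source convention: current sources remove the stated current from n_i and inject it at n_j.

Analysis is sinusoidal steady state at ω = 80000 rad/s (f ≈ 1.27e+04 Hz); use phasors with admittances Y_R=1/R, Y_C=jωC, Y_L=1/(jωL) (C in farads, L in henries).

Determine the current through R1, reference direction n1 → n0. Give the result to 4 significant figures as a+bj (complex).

Apply KCL at each of the 2 non-ground nodes and solve the resulting linear system.
Node n1: branches {L2, R1, I1, I2, C1, L3, I3} → V_1 = 30.23+148.9j
Node n2: branches {L1, L2, C1, I4} → V_2 = 30.24+149.0j

0.007558+0.03722j A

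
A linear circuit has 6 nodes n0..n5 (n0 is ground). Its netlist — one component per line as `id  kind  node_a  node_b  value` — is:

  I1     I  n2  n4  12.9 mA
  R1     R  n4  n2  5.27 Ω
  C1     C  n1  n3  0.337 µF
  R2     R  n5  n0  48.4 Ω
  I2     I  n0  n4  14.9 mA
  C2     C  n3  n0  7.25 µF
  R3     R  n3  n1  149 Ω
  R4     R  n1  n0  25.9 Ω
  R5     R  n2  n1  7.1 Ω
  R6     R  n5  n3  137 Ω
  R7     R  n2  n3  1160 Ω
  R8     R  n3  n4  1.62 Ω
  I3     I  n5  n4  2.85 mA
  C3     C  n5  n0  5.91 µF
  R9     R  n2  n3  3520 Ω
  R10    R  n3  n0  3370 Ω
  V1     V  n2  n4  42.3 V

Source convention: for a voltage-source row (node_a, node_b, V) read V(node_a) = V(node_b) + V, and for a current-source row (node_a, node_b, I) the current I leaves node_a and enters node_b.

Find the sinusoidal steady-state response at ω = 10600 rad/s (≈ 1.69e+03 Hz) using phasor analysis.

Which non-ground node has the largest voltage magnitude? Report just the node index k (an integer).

2

Element admittances at ω=10600 rad/s:
  I1: injects 0.0129 A into n4 (from n2)
  Y(R1) = 0.1898+0.000j S between n4,n2
  Y(C1) = 0.000+0.003572j S between n1,n3
  Y(R2) = 0.02066+0.000j S between n5,n0
  I2: injects 0.0149 A into n4 (from n0)
  Y(C2) = 0.000+0.07685j S between n3,n0
  Y(R3) = 0.006711+0.000j S between n3,n1
  Y(R4) = 0.03861+0.000j S between n1,n0
  Y(R5) = 0.1408+0.000j S between n2,n1
  Y(R6) = 0.007299+0.000j S between n5,n3
  Y(R7) = 0.0008621+0.000j S between n2,n3
  Y(R8) = 0.6173+0.000j S between n3,n4
  I3: injects 0.00285 A into n4 (from n5)
  Y(C3) = 0.000+0.06265j S between n5,n0
  Y(R9) = 0.0002841+0.000j S between n2,n3
  Y(R10) = 0.0002967+0.000j S between n3,n0
  V1: constraint V(n2)−V(n4) = 42.3
Assemble and solve the 6×6 MNA system:
  V(n1)=26.09+8.592j  V(n2)=34.83+11.57j  V(n3)=-5.424+12.25j  V(n4)=-7.465+11.57j  V(n5)=0.9382+1.096j
  i(V1)=-9.317-0.4190j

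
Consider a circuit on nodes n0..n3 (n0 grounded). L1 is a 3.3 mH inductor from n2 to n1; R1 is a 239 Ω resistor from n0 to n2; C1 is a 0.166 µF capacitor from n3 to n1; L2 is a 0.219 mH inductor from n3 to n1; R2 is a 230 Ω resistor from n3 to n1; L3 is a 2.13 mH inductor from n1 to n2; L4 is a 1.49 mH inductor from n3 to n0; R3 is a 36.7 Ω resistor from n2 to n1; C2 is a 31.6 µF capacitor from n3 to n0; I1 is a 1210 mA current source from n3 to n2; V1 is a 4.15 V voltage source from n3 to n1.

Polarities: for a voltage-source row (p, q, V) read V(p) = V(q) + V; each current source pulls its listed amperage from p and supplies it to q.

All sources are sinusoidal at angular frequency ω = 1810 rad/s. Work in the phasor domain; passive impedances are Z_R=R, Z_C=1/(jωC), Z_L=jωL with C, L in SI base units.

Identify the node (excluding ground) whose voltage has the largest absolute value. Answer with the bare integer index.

Apply KCL at each of the 3 non-ground nodes and solve the resulting linear system.
Node n1: branches {L1, C1, L2, R2, L3, R3, V1} → V_1 = -4.111+0.05203j
Node n2: branches {L1, R1, L3, R3, I1} → V_2 = -3.900+2.912j
Node n3: branches {C1, L2, R2, L4, C2, I1, V1} → V_3 = 0.03885+0.05203j
Source currents: i(V1)=-1.244+10.48j

2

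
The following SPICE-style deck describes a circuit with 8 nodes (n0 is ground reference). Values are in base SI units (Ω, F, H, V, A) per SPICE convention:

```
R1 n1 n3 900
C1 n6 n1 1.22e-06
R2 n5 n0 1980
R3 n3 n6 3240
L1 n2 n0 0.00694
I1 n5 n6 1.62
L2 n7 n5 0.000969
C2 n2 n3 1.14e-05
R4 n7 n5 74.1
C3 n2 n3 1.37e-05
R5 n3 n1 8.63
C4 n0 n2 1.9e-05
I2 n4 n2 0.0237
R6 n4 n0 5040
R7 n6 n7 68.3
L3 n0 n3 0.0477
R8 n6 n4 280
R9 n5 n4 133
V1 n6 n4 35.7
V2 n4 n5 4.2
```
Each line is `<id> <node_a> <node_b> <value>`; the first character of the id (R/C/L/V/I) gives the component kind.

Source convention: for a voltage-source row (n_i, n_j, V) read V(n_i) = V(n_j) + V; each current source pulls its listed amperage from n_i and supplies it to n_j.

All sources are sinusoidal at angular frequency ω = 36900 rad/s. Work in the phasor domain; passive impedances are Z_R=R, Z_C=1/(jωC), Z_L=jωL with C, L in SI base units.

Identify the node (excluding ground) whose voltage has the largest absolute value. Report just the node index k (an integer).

Apply KCL at each of the 7 non-ground nodes and solve the resulting linear system.
Node n1: branches {R1, C1, R5} → V_1 = 0.03015-0.04196j
Node n2: branches {L1, C2, C3, C4, I2} → V_2 = 0.0001210-0.03907j
Node n3: branches {R1, R3, C2, C3, R5, L3} → V_3 = 0.0002121-0.04288j
Node n4: branches {I2, R6, R8, R9, V1, V2} → V_4 = -35.67-0.1198j
Node n5: branches {R2, I1, L2, R4, R9, V2} → V_5 = -39.87-0.1198j
Node n6: branches {C1, R3, I1, R7, R8, V1} → V_6 = 0.03255-0.1198j
Node n7: branches {L2, R4, R7} → V_7 = -29.42+10.26j
Source currents: i(V1)=1.058+0.1519j, i(V2)=1.137+0.1519j

5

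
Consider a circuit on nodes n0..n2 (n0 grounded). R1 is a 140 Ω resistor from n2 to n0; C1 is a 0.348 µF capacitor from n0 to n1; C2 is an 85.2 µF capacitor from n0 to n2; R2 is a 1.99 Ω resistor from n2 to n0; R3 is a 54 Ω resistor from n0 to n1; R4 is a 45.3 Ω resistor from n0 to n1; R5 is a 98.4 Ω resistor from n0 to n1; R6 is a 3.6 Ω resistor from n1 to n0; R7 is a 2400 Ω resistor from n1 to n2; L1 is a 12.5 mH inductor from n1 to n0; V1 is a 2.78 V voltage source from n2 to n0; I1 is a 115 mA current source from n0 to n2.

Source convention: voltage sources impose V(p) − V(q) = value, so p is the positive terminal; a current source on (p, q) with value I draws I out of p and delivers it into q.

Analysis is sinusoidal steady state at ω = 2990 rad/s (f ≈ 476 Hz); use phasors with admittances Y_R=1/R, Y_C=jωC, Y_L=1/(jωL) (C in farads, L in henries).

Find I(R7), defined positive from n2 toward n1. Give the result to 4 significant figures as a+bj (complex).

0.001157-1.140e-07j A

Element admittances at ω=2990 rad/s:
  Y(R1) = 0.007143+0.000j S between n2,n0
  Y(C1) = 0.000+0.001041j S between n0,n1
  Y(C2) = 0.000+0.2547j S between n0,n2
  Y(R2) = 0.5025+0.000j S between n2,n0
  Y(R3) = 0.01852+0.000j S between n0,n1
  Y(R4) = 0.02208+0.000j S between n0,n1
  Y(R5) = 0.01016+0.000j S between n0,n1
  Y(R6) = 0.2778+0.000j S between n1,n0
  Y(R7) = 0.0004167+0.000j S between n1,n2
  Y(L1) = 0.000-0.02676j S between n1,n0
  V1: constraint V(n2)−V(n0) = 2.78
  I1: injects 0.115 A into n2 (from n0)
Assemble and solve the 3×3 MNA system:
  V(n1)=0.003500+0.0002736j  V(n2)=2.780+0.000j
  i(V1)=-1.303-0.7082j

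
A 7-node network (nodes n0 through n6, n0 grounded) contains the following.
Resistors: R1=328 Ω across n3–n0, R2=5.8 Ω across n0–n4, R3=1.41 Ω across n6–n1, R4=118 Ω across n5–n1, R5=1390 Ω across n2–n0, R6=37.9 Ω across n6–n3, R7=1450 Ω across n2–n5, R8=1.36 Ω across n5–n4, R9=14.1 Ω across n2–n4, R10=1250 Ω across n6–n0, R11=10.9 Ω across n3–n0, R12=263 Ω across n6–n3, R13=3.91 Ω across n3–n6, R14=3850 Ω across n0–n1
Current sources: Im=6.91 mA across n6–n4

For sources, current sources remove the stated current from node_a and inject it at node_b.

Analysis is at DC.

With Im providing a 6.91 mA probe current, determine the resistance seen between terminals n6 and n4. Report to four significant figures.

Apply KCL at each of the 6 non-ground nodes and solve the resulting linear system.
Node n1: branches {R3, R4, R14} → V_1 = -0.08089
Node n2: branches {R5, R7, R9} → V_2 = 0.03398
Node n3: branches {R1, R6, R11, R12, R13} → V_3 = -0.06180
Node n4: branches {R2, R8, R9, Im} → V_4 = 0.03434
Node n5: branches {R4, R7, R8} → V_5 = 0.03302
Node n6: branches {R3, R6, R10, R12, R13, Im} → V_6 = -0.08228

R_eq = 16.88 Ω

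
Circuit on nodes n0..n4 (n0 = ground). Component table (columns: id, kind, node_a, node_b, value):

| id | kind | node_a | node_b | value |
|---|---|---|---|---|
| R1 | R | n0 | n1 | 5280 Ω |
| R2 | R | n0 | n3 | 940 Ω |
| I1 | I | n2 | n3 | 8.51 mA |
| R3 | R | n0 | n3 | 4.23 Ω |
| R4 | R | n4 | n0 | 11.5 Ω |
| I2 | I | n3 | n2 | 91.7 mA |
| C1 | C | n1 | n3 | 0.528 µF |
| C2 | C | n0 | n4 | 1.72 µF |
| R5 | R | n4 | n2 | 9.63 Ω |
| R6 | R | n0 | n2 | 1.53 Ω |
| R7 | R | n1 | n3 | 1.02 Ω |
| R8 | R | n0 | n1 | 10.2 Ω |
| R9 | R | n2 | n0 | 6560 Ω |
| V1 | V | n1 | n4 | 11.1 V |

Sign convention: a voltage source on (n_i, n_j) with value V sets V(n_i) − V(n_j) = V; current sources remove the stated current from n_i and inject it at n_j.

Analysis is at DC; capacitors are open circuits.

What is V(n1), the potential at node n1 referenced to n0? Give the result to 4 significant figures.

4.087 V

MNA unknowns: 4 node voltages V₁..V_4 plus 1 source current (V1)
R1: Y=0.0001894 on G[0,1]
R2: Y=0.001064 on G[0,3]
I1: z[2]−=0.00851, z[3]+=0.00851
R3: Y=0.2364 on G[0,3]
R4: Y=0.08696 on G[4,0]
I2: z[3]−=0.0917, z[2]+=0.0917
C1: Y=0.000 on G[1,3]
C2: Y=0.000 on G[0,4]
R5: Y=0.1038 on G[4,2]
R6: Y=0.6536 on G[0,2]
R7: Y=0.9804 on G[1,3]
R8: Y=0.09804 on G[0,1]
R9: Y=0.0001524 on G[2,0]
V1: row V1−V4=11.1, i_V1 at 1,4
solve → V1=4.087, V2=-0.8515, V3=3.222, V4=-7.013
aux → i_V1=-1.250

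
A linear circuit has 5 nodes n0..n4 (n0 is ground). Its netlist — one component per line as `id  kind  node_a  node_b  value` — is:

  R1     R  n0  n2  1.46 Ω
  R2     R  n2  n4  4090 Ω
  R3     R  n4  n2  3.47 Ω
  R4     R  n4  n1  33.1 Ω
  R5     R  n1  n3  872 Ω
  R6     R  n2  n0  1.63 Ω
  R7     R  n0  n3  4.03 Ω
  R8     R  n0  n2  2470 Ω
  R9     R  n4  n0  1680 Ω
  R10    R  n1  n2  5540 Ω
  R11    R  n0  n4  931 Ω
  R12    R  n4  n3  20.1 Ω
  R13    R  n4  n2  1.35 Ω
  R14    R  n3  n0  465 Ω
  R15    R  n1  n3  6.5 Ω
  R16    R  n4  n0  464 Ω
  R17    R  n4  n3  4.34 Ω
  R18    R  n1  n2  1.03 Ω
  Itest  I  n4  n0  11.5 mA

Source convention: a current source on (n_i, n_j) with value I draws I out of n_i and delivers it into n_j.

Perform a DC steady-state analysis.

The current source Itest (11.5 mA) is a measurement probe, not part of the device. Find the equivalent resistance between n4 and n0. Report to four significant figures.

MNA unknowns: 4 node voltages V₁..V_4
R1: Y=0.6849 on G[0,2]
R2: Y=0.0002445 on G[2,4]
R3: Y=0.2882 on G[4,2]
R4: Y=0.03021 on G[4,1]
R5: Y=0.001147 on G[1,3]
R6: Y=0.6135 on G[2,0]
R7: Y=0.2481 on G[0,3]
R8: Y=0.0004049 on G[0,2]
R9: Y=0.0005952 on G[4,0]
R10: Y=0.0001805 on G[1,2]
R11: Y=0.001074 on G[0,4]
R12: Y=0.04975 on G[4,3]
R13: Y=0.7407 on G[4,2]
R14: Y=0.002151 on G[3,0]
R15: Y=0.1538 on G[1,3]
R16: Y=0.002155 on G[4,0]
R17: Y=0.2304 on G[4,3]
R18: Y=0.9709 on G[1,2]
Itest: z[4]−=0.0115, z[0]+=0.0115
solve → V1=-0.007585, V2=-0.007218, V3=-0.008247, V4=-0.01598

R_eq = 1.390 Ω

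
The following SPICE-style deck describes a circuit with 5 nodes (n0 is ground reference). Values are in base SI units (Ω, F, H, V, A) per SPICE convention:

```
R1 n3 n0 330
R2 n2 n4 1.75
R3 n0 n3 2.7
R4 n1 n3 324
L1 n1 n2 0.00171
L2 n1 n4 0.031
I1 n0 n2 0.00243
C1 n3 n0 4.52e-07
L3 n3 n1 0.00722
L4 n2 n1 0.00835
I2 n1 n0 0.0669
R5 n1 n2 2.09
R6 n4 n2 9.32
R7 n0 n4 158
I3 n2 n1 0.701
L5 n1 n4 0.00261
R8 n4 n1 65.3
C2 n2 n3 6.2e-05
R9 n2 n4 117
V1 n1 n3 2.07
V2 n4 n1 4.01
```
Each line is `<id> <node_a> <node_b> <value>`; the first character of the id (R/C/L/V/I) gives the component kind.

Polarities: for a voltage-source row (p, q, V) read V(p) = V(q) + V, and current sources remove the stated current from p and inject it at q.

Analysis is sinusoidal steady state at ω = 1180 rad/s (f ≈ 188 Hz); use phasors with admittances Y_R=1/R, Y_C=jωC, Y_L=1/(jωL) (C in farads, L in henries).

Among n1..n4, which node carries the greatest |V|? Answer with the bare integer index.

MNA unknowns: 4 node voltages V₁..V_4 plus 2 source currents (V1, V2)
R1: Y=0.003030+0.000j on G[3,0]
R2: Y=0.5714+0.000j on G[2,4]
R3: Y=0.3704+0.000j on G[0,3]
R4: Y=0.003086+0.000j on G[1,3]
L1: Y=0.000-0.4956j on G[1,2]
L2: Y=0.000-0.02734j on G[1,4]
I1: z[0]−=0.00243, z[2]+=0.00243
C1: Y=0.000+0.0005334j on G[3,0]
L3: Y=0.000-0.1174j on G[3,1]
L4: Y=0.000-0.1015j on G[2,1]
I2: z[1]−=0.0669, z[0]+=0.0669
R5: Y=0.4785+0.000j on G[1,2]
R6: Y=0.1073+0.000j on G[4,2]
R7: Y=0.006329+0.000j on G[0,4]
I3: z[2]−=0.701, z[1]+=0.701
L5: Y=0.000-0.3247j on G[1,4]
R8: Y=0.01531+0.000j on G[4,1]
C2: Y=0.000+0.07316j on G[2,3]
R9: Y=0.008547+0.000j on G[2,4]
V1: row V1−V3=2.07, i_V1 at 1,3
V2: row V4−V1=4.01, i_V2 at 4,1
solve → V1=1.799+0.0003808j, V2=3.316+0.5522j, V3=-0.2711+0.0003808j, V4=5.809+0.0003808j
aux → i_V1=-0.06725-0.01945j, i_V2=-1.812+1.791j

4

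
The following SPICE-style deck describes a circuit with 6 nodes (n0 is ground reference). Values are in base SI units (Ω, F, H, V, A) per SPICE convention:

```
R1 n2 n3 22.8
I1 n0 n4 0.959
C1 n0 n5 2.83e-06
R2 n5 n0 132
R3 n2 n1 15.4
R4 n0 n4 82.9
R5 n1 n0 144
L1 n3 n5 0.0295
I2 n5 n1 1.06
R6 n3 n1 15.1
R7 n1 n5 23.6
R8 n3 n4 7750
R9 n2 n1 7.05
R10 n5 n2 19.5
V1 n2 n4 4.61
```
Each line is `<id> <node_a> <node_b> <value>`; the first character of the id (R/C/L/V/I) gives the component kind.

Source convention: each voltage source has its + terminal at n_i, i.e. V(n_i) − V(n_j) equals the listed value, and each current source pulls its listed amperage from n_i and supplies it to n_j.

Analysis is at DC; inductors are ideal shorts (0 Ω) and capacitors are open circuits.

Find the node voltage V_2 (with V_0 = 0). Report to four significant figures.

Apply KCL at each of the 5 non-ground nodes and solve the resulting linear system.
Node n1: branches {R3, R5, I2, R6, R7, R9} → V_1 = 40.19
Node n2: branches {R1, R3, R9, R10, V1} → V_2 = 39.88
Node n3: branches {R1, L1, R6, R8} → V_3 = 33.59
Node n4: branches {I1, R4, R8, V1} → V_4 = 35.27
Node n5: branches {C1, R2, L1, I2, R7, R10} → V_5 = 33.59
Source currents: i(L1)=0.7127, i(V1)=-0.5334

39.88 V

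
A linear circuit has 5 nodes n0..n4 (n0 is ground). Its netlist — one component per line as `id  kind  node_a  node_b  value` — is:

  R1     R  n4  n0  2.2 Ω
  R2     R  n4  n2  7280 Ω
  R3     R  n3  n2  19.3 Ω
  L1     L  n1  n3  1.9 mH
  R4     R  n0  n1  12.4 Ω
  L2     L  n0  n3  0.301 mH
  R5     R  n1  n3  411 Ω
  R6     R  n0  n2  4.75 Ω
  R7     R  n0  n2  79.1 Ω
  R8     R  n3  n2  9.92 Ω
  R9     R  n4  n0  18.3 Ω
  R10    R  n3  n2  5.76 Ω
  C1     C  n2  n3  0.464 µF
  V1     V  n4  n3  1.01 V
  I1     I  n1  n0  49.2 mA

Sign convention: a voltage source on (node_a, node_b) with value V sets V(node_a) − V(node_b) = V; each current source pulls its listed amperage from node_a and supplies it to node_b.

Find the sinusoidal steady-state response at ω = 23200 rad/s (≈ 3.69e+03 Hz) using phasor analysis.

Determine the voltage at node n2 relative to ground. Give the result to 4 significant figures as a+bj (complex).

Element admittances at ω=23200 rad/s:
  Y(R1) = 0.4545+0.000j S between n4,n0
  Y(R2) = 0.0001374+0.000j S between n4,n2
  Y(R3) = 0.05181+0.000j S between n3,n2
  Y(L1) = 0.000-0.02269j S between n1,n3
  Y(R4) = 0.08065+0.000j S between n0,n1
  Y(L2) = 0.000-0.1432j S between n0,n3
  Y(R5) = 0.002433+0.000j S between n1,n3
  Y(R6) = 0.2105+0.000j S between n0,n2
  Y(R7) = 0.01264+0.000j S between n0,n2
  Y(R8) = 0.1008+0.000j S between n3,n2
  Y(R9) = 0.05464+0.000j S between n4,n0
  Y(R10) = 0.1736+0.000j S between n3,n2
  Y(C1) = 0.000+0.01076j S between n2,n3
  V1: constraint V(n4)−V(n3) = 1.01
  I1: injects 0.0492 A into n0 (from n1)
Assemble and solve the 5×5 MNA system:
  V(n1)=-0.6661+0.01990j  V(n2)=-0.4482-0.1066j  V(n3)=-0.7571-0.1693j  V(n4)=0.2529-0.1693j
  i(V1)=-0.1289+0.08623j

-0.4482-0.1066j V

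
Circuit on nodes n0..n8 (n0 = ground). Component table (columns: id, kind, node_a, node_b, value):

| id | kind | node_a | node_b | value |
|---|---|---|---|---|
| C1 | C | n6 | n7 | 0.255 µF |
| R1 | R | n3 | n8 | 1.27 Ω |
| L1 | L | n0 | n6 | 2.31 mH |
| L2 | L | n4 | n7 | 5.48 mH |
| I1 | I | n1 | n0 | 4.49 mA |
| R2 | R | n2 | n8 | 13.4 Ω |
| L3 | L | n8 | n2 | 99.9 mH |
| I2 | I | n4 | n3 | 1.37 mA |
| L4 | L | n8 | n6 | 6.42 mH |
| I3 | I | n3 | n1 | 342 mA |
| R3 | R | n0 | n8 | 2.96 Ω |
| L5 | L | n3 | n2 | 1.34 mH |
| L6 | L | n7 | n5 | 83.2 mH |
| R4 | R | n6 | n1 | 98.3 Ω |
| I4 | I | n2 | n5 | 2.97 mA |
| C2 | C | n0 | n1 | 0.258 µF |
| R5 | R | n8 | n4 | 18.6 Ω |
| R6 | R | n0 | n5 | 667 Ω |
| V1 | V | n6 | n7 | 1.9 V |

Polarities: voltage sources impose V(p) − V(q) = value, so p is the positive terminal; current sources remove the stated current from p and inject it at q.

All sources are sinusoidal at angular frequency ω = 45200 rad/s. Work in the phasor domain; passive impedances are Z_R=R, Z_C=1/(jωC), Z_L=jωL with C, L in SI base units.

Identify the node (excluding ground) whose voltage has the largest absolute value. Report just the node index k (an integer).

Element admittances at ω=45200 rad/s:
  Y(C1) = 0.000+0.01153j S between n6,n7
  Y(R1) = 0.7874+0.000j S between n3,n8
  Y(L1) = 0.000-0.009577j S between n0,n6
  Y(L2) = 0.000-0.004037j S between n4,n7
  I1: injects 0.00449 A into n0 (from n1)
  Y(R2) = 0.07463+0.000j S between n2,n8
  Y(L3) = 0.000-0.0002215j S between n8,n2
  I2: injects 0.00137 A into n3 (from n4)
  Y(L4) = 0.000-0.003446j S between n8,n6
  I3: injects 0.342 A into n1 (from n3)
  Y(R3) = 0.3378+0.000j S between n0,n8
  Y(L5) = 0.000-0.01651j S between n3,n2
  Y(L6) = 0.000-0.0002659j S between n7,n5
  Y(R4) = 0.01017+0.000j S between n6,n1
  I4: injects 0.00297 A into n5 (from n2)
  Y(C2) = 0.000+0.01166j S between n0,n1
  Y(R5) = 0.05376+0.000j S between n8,n4
  Y(R6) = 0.001499+0.000j S between n0,n5
  V1: constraint V(n6)−V(n7) = 1.9
Assemble and solve the 9×9 MNA system:
  V(n1)=23.05-22.55j  V(n2)=-0.9747-0.2595j  V(n3)=-1.346-0.3492j  V(n4)=-0.5428-1.420j  V(n5)=3.008-1.918j  V(n6)=15.72+3.874j  V(n7)=13.82+3.874j  V(n8)=-0.9149-0.3414j
  i(V1)=0.02291-0.08278j

1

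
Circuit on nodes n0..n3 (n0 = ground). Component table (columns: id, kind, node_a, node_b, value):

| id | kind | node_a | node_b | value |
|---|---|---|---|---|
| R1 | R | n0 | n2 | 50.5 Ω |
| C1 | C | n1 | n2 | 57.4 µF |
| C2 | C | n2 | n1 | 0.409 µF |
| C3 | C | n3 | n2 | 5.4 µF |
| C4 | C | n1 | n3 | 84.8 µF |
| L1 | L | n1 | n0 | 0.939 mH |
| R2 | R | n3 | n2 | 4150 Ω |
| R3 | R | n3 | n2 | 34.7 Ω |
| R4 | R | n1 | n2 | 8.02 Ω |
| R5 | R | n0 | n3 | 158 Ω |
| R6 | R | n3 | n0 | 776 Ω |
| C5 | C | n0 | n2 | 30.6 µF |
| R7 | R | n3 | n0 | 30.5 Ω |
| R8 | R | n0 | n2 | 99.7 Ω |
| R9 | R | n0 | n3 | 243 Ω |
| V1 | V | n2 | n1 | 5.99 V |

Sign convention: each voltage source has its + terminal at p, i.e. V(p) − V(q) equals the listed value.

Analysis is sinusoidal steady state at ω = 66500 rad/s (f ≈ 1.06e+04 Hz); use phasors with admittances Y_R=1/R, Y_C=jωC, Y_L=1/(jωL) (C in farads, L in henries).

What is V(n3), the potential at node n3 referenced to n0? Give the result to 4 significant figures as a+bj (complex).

Element admittances at ω=66500 rad/s:
  Y(R1) = 0.01980+0.000j S between n0,n2
  Y(C1) = 0.000+3.817j S between n1,n2
  Y(C2) = 0.000+0.02720j S between n2,n1
  Y(C3) = 0.000+0.3591j S between n3,n2
  Y(C4) = 0.000+5.639j S between n1,n3
  Y(L1) = 0.000-0.01601j S between n1,n0
  Y(R2) = 0.0002410+0.000j S between n3,n2
  Y(R3) = 0.02882+0.000j S between n3,n2
  Y(R4) = 0.1247+0.000j S between n1,n2
  Y(R5) = 0.006329+0.000j S between n0,n3
  Y(R6) = 0.001289+0.000j S between n3,n0
  Y(C5) = 0.000+2.035j S between n0,n2
  Y(R7) = 0.03279+0.000j S between n3,n0
  Y(R8) = 0.01003+0.000j S between n0,n2
  Y(R9) = 0.004115+0.000j S between n0,n3
  V1: constraint V(n2)−V(n1) = 5.99
Assemble and solve the 4×4 MNA system:
  V(n1)=-6.031-0.1257j  V(n2)=-0.04136-0.1257j  V(n3)=-5.671-0.1950j
  i(V1)=-1.140-24.96j

-5.671-0.1950j V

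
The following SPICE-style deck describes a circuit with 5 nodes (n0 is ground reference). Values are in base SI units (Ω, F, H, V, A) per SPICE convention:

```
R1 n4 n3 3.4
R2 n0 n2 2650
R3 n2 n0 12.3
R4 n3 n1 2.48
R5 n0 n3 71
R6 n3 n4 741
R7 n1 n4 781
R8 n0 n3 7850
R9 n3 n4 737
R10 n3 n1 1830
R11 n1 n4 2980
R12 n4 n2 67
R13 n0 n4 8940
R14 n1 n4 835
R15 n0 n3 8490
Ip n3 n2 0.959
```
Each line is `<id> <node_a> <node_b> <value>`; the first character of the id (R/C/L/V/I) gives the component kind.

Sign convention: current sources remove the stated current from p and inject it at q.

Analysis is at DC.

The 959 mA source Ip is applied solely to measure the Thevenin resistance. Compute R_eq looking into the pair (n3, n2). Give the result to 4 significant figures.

R_eq = 37.76 Ω

Element admittances at DC:
  Y(R1) = 0.2941 S between n4,n3
  Y(R2) = 0.0003774 S between n0,n2
  Y(R3) = 0.08130 S between n2,n0
  Y(R4) = 0.4032 S between n3,n1
  Y(R5) = 0.01408 S between n0,n3
  Y(R6) = 0.001350 S between n3,n4
  Y(R7) = 0.001280 S between n1,n4
  Y(R8) = 0.0001274 S between n0,n3
  Y(R9) = 0.001357 S between n3,n4
  Y(R10) = 0.0005464 S between n3,n1
  Y(R11) = 0.0003356 S between n1,n4
  Y(R12) = 0.01493 S between n4,n2
  Y(R13) = 0.0001119 S between n0,n4
  Y(R14) = 0.001198 S between n1,n4
  Y(R15) = 0.0001178 S between n0,n3
  Ip: injects 0.959 A into n2 (from n3)
Assemble and solve the 4×4 MNA system:
  V(n1)=-30.76  V(n2)=5.439  V(n3)=-30.78  V(n4)=-29.05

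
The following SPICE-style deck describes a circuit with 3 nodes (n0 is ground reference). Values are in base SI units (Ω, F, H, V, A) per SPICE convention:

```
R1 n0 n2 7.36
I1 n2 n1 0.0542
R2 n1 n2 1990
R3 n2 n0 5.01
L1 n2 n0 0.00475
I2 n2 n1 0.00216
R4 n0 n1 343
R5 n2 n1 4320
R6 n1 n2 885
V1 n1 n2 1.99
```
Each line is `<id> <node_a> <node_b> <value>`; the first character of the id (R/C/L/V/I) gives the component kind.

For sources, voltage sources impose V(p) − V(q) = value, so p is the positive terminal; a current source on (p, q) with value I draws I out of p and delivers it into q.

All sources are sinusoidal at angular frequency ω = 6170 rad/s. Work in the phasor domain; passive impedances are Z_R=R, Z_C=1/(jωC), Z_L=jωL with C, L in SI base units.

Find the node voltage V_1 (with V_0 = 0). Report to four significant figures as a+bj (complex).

1.973-0.001711j V

MNA unknowns: 2 node voltages V₁..V_2 plus 1 source current (V1)
R1: Y=0.1359+0.000j on G[0,2]
I1: z[2]−=0.0542, z[1]+=0.0542
R2: Y=0.0005025+0.000j on G[1,2]
R3: Y=0.1996+0.000j on G[2,0]
L1: Y=0.000-0.03412j on G[2,0]
I2: z[2]−=0.00216, z[1]+=0.00216
R4: Y=0.002915+0.000j on G[0,1]
R5: Y=0.0002315+0.000j on G[2,1]
R6: Y=0.001130+0.000j on G[1,2]
V1: row V1−V2=1.99, i_V1 at 1,2
solve → V1=1.973-0.001711j, V2=-0.01697-0.001711j
aux → i_V1=0.04690+4.990e-06j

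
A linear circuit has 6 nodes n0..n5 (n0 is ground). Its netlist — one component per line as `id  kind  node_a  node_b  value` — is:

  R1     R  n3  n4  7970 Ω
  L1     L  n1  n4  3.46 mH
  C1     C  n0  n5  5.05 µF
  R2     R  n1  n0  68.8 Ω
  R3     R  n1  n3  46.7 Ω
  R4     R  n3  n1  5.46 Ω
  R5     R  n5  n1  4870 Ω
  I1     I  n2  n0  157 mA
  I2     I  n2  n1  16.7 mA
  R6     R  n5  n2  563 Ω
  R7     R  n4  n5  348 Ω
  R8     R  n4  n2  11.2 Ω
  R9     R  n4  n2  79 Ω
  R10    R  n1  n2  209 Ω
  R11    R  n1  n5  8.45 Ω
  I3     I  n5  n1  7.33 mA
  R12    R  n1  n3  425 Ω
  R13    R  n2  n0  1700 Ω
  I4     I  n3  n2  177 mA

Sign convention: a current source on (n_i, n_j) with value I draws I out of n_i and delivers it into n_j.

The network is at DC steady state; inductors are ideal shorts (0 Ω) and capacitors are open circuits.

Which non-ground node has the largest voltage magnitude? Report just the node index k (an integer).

MNA unknowns: 5 node voltages V₁..V_5 plus 1 source current (L1)
R1: Y=0.0001255 on G[3,4]
L1: row V1−V4=0, i_L1 at 1,4
C1: Y=0.000 on G[0,5]
R2: Y=0.01453 on G[1,0]
R3: Y=0.02141 on G[1,3]
R4: Y=0.1832 on G[3,1]
R5: Y=0.0002053 on G[5,1]
I1: z[2]−=0.157, z[0]+=0.157
I2: z[2]−=0.0167, z[1]+=0.0167
R6: Y=0.001776 on G[5,2]
R7: Y=0.002874 on G[4,5]
R8: Y=0.08929 on G[4,2]
R9: Y=0.01266 on G[4,2]
R10: Y=0.004785 on G[1,2]
R11: Y=0.1183 on G[1,5]
I3: z[5]−=0.00733, z[1]+=0.00733
R12: Y=0.002353 on G[1,3]
R13: Y=0.0005882 on G[2,0]
I4: z[3]−=0.177, z[2]+=0.177
solve → V1=-10.38, V2=-10.30, V3=-11.24, V4=-10.38, V5=-10.44
aux → i_L1=-0.008421

3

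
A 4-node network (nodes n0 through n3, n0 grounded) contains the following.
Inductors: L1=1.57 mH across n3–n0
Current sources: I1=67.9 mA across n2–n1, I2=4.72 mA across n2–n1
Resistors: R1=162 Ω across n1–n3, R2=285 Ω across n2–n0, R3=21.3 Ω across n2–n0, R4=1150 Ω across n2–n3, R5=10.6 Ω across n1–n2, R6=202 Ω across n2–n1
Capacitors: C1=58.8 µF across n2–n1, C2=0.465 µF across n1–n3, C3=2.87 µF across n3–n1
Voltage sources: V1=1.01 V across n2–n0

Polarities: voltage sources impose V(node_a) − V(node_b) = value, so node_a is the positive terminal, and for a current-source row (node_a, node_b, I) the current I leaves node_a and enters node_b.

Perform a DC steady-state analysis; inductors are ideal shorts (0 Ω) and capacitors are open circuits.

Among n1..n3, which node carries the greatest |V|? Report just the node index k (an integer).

1

MNA unknowns: 3 node voltages V₁..V_3 plus 2 source currents (L1, V1)
L1: row V3−V0=0, i_L1 at 3,0
I1: z[2]−=0.0679, z[1]+=0.0679
R1: Y=0.006173 on G[1,3]
C1: Y=0.000 on G[2,1]
R2: Y=0.003509 on G[2,0]
R3: Y=0.04695 on G[2,0]
R4: Y=0.0008696 on G[2,3]
C2: Y=0.000 on G[1,3]
R5: Y=0.09434 on G[1,2]
I2: z[2]−=0.00472, z[1]+=0.00472
R6: Y=0.004950 on G[2,1]
C3: Y=0.000 on G[3,1]
V1: row V2−V0=1.01, i_V1 at 2,0
solve → V1=1.639, V2=1.010, V3=0.000
aux → i_L1=0.01100, i_V1=-0.06196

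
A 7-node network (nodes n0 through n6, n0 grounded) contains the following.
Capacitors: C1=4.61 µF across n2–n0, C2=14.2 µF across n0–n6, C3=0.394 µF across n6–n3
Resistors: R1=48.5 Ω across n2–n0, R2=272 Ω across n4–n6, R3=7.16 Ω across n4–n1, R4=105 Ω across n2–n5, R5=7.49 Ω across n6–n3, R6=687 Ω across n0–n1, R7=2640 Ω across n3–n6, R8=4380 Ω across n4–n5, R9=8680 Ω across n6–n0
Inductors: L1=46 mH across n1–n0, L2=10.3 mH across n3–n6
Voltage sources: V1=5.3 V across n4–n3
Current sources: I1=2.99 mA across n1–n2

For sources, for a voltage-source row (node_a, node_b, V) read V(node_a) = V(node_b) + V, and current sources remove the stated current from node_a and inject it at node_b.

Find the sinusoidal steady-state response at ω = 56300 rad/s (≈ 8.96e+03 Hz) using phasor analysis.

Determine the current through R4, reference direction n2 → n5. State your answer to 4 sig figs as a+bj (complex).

Apply KCL at each of the 6 non-ground nodes and solve the resulting linear system.
Node n1: branches {R3, R6, L1, I1} → V_1 = 5.010+0.07300j
Node n2: branches {C1, R1, R4, I1} → V_2 = 0.001319-0.01578j
Node n3: branches {R5, R7, L2, C3, V1} → V_3 = -0.2158+0.05991j
Node n4: branches {R2, R3, R8, V1} → V_4 = 5.084+0.05991j
Node n5: branches {R4, R8} → V_5 = 0.1203-0.01401j
Node n6: branches {R2, R5, R7, C2, L2, C3, R9} → V_6 = 0.002264+0.01432j
Source currents: i(V1)=-0.03013+0.001644j

-0.001133-1.688e-05j A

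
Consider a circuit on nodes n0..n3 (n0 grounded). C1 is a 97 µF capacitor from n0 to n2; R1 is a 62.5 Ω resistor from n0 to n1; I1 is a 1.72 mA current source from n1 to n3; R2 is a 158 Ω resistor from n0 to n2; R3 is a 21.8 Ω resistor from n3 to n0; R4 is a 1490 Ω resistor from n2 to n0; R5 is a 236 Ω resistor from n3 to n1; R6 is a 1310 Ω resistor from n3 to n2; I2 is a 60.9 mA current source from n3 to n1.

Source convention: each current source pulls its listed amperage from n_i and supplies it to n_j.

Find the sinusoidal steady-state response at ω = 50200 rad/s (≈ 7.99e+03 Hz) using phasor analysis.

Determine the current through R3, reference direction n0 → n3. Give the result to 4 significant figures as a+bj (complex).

MNA unknowns: 3 node voltages V₁..V_3
C1: Y=0.000+4.869j on G[0,2]
R1: Y=0.01600+0.000j on G[0,1]
I1: z[1]−=0.00172, z[3]+=0.00172
R2: Y=0.006329+0.000j on G[0,2]
R3: Y=0.04587+0.000j on G[3,0]
R4: Y=0.0006711+0.000j on G[2,0]
R5: Y=0.004237+0.000j on G[3,1]
R6: Y=0.0007634+0.000j on G[3,2]
I2: z[3]−=0.0609, z[1]+=0.0609
solve → V1=2.728+4.692e-07j, V2=-2.336e-07+0.0001467j, V3=-0.9361+2.241e-06j

0.04294-1.028e-07j A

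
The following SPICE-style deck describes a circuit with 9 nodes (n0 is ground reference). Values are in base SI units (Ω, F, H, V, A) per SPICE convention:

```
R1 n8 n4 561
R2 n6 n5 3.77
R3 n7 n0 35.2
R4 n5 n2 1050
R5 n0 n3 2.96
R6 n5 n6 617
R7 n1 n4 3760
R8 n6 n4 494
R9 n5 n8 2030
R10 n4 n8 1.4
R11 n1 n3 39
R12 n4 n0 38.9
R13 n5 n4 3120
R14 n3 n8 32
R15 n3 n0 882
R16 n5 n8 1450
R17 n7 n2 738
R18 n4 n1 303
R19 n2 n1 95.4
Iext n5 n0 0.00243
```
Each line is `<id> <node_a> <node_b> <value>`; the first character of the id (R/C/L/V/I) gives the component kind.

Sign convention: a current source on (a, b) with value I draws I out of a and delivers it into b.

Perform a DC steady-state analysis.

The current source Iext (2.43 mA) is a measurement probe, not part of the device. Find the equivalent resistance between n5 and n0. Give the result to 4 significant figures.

Apply KCL at each of the 8 non-ground nodes and solve the resulting linear system.
Node n1: branches {R7, R11, R18, R19} → V_1 = -0.02237
Node n2: branches {R4, R17, R19} → V_2 = -0.06224
Node n3: branches {R5, R11, R14, R15} → V_3 = -0.004228
Node n4: branches {R1, R7, R8, R10, R12, R13, R18} → V_4 = -0.03565
Node n5: branches {R2, R4, R6, R9, R13, R16, Iext} → V_5 = -0.5855
Node n6: branches {R2, R6, R8} → V_6 = -0.5814
Node n7: branches {R3, R17} → V_7 = -0.002833
Node n8: branches {R1, R9, R10, R14, R16} → V_8 = -0.03520

R_eq = 241.0 Ω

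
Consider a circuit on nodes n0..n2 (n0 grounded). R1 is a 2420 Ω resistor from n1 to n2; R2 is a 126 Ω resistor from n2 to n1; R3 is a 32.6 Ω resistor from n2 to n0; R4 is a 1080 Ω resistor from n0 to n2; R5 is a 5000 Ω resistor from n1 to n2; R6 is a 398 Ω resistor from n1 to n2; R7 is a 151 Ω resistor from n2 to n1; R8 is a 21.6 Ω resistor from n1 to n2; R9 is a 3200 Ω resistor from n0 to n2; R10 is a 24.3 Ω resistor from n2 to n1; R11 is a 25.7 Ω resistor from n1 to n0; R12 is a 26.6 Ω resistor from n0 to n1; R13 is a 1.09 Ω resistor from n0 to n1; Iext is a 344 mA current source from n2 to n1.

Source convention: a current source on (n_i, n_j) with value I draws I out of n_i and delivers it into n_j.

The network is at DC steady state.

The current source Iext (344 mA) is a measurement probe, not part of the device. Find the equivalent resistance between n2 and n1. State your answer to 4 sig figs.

Element admittances at DC:
  Y(R1) = 0.0004132 S between n1,n2
  Y(R2) = 0.007937 S between n2,n1
  Y(R3) = 0.03067 S between n2,n0
  Y(R4) = 0.0009259 S between n0,n2
  Y(R5) = 0.0002000 S between n1,n2
  Y(R6) = 0.002513 S between n1,n2
  Y(R7) = 0.006623 S between n2,n1
  Y(R8) = 0.04630 S between n1,n2
  Y(R9) = 0.0003125 S between n0,n2
  Y(R10) = 0.04115 S between n2,n1
  Y(R11) = 0.03891 S between n1,n0
  Y(R12) = 0.03759 S between n0,n1
  Y(R13) = 0.9174 S between n0,n1
  Iext: injects 0.344 A into n1 (from n2)
Assemble and solve the 2×2 MNA system:
  V(n1)=0.07866  V(n2)=-2.450

R_eq = 7.350 Ω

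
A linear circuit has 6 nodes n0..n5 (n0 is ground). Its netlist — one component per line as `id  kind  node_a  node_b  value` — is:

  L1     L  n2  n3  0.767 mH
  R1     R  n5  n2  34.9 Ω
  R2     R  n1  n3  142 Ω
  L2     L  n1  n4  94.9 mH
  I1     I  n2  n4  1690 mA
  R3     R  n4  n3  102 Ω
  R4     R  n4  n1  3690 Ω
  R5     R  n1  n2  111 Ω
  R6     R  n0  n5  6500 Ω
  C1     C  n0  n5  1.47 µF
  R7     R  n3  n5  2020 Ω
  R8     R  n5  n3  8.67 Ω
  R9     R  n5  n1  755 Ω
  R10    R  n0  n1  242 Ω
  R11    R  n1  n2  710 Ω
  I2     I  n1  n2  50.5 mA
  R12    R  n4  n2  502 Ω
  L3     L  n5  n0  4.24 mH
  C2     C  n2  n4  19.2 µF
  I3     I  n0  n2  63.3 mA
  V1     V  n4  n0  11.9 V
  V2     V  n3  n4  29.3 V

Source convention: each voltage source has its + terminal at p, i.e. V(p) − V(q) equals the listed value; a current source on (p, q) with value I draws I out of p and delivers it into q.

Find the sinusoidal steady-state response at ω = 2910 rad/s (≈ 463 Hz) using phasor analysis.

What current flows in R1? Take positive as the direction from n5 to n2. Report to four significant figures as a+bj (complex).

Apply KCL at each of the 5 non-ground nodes and solve the resulting linear system.
Node n1: branches {R2, L2, R4, R5, R9, R10, R11, I2} → V_1 = 31.68+1.652j
Node n2: branches {L1, R1, I1, R5, R11, I2, R12, C2, I3} → V_2 = 43.59-5.273j
Node n3: branches {L1, R2, R3, R7, R8, V2} → V_3 = 41.20+0.000j
Node n4: branches {L2, I1, R3, R4, R12, C2, V1, V2} → V_4 = 11.90+0.000j
Node n5: branches {R1, R6, C1, R7, R8, R9, L3} → V_5 = 32.96+16.31j
Source currents: i(V1)=-1.325+2.521j, i(V2)=-3.671+0.8322j

-0.3045+0.6185j A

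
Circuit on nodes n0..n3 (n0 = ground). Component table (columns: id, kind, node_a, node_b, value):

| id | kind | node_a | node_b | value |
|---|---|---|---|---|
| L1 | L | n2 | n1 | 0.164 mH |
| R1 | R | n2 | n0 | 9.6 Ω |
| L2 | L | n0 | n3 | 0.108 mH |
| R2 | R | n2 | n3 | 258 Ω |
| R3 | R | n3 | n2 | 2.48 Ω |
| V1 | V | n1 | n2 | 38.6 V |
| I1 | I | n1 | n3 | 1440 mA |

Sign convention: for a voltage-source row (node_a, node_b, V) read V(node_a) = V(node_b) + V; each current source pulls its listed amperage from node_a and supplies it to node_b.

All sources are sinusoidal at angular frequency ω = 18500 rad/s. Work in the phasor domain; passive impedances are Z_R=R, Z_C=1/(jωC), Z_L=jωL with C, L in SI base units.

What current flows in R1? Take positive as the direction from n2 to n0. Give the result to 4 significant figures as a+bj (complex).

Element admittances at ω=18500 rad/s:
  Y(L1) = 0.000-0.3296j S between n2,n1
  Y(R1) = 0.1042+0.000j S between n2,n0
  Y(L2) = 0.000-0.5005j S between n0,n3
  Y(R2) = 0.003876+0.000j S between n2,n3
  Y(R3) = 0.4032+0.000j S between n3,n2
  V1: constraint V(n1)−V(n2) = 38.6
  I1: injects 1.44 A into n3 (from n1)
Assemble and solve the 4×4 MNA system:
  V(n1)=35.86+0.4543j  V(n2)=-2.741+0.4543j  V(n3)=0.09455+0.5705j
  i(V1)=-1.440+12.72j

-0.2855+0.04732j A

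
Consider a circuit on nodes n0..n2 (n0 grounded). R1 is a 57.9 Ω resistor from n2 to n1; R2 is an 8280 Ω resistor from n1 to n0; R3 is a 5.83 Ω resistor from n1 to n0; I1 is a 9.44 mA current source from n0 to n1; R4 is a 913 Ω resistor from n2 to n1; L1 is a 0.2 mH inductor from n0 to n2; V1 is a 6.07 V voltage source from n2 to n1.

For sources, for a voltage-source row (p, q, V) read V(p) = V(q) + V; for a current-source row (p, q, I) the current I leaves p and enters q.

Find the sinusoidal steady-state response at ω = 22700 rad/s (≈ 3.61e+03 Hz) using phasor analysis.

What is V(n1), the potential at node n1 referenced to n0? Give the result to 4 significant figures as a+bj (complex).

-3.756+2.970j V

Apply KCL at each of the 2 non-ground nodes and solve the resulting linear system.
Node n1: branches {R1, R2, R3, I1, R4, V1} → V_1 = -3.756+2.970j
Node n2: branches {R1, R4, L1, V1} → V_2 = 2.314+2.970j
Source currents: i(V1)=-0.7656+0.5097j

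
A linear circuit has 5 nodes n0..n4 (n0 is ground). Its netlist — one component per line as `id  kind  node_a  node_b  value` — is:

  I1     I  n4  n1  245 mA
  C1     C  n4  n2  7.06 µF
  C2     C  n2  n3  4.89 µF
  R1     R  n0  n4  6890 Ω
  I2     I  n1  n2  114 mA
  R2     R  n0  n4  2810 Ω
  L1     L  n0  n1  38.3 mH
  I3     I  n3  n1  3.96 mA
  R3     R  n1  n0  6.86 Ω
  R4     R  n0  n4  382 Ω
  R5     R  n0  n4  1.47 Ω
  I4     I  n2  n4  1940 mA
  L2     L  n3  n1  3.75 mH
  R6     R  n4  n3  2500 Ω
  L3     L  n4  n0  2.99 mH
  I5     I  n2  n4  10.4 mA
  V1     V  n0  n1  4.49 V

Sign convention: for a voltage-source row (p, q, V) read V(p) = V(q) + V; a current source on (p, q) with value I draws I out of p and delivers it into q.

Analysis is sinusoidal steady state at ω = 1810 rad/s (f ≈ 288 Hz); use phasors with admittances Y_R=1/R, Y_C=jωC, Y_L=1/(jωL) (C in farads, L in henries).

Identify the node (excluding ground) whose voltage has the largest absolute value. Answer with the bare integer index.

MNA unknowns: 4 node voltages V₁..V_4 plus 1 source current (V1)
I1: z[4]−=0.245, z[1]+=0.245
C1: Y=0.000+0.01278j on G[4,2]
C2: Y=0.000+0.008851j on G[2,3]
R1: Y=0.0001451+0.000j on G[0,4]
I2: z[1]−=0.114, z[2]+=0.114
R2: Y=0.0003559+0.000j on G[0,4]
L1: Y=0.000-0.01443j on G[0,1]
I3: z[3]−=0.00396, z[1]+=0.00396
R3: Y=0.1458+0.000j on G[1,0]
R4: Y=0.002618+0.000j on G[0,4]
R5: Y=0.6803+0.000j on G[0,4]
I4: z[2]−=1.94, z[4]+=1.94
L2: Y=0.000-0.1473j on G[3,1]
R6: Y=0.0004000+0.000j on G[4,3]
L3: Y=0.000-0.1848j on G[4,0]
I5: z[2]−=0.0104, z[4]+=0.0104
V1: row V0−V1=4.49, i_V1 at 0,1
solve → V1=-4.490+0.000j, V2=-1.397+82.85j, V3=-4.704-5.308j, V4=0.8939+0.1956j
aux → i_V1=-0.007517+0.03330j

2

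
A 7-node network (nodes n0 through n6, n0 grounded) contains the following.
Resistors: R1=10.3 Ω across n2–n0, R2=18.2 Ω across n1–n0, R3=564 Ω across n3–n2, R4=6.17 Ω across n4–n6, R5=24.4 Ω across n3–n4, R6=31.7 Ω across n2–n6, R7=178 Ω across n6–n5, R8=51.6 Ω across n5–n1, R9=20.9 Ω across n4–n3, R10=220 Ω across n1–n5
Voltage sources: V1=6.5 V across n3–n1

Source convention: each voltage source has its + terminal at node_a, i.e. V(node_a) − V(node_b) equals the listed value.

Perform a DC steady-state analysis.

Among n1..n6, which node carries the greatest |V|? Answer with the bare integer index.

3

Apply KCL at each of the 6 non-ground nodes and solve the resulting linear system.
Node n1: branches {R2, R8, R10, V1} → V_1 = -1.519
Node n2: branches {R1, R3, R6} → V_2 = 0.8597
Node n3: branches {R3, R5, R9, V1} → V_3 = 4.981
Node n4: branches {R4, R5, R9} → V_4 = 3.878
Node n5: branches {R7, R8, R10} → V_5 = -0.6076
Node n6: branches {R4, R6, R7} → V_6 = 3.274
Source currents: i(V1)=-0.1053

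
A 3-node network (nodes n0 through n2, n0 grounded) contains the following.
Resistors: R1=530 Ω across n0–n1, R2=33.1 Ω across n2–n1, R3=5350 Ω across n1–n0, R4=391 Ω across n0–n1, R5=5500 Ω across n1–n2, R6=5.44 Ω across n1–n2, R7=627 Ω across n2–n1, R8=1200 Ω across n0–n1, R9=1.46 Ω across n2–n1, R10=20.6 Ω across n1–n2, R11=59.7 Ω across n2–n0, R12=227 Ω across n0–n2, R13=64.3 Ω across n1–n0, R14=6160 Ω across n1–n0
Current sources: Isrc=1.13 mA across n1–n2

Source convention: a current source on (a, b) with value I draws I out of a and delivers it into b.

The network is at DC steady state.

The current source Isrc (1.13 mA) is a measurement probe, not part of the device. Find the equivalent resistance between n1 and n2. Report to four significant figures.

Element admittances at DC:
  Y(R1) = 0.001887 S between n0,n1
  Y(R2) = 0.03021 S between n2,n1
  Y(R3) = 0.0001869 S between n1,n0
  Y(R4) = 0.002558 S between n0,n1
  Y(R5) = 0.0001818 S between n1,n2
  Y(R6) = 0.1838 S between n1,n2
  Y(R7) = 0.001595 S between n2,n1
  Y(R8) = 0.0008333 S between n0,n1
  Y(R9) = 0.6849 S between n2,n1
  Y(R10) = 0.04854 S between n1,n2
  Y(R11) = 0.01675 S between n2,n0
  Y(R12) = 0.004405 S between n0,n2
  Y(R13) = 0.01555 S between n1,n0
  Y(R14) = 0.0001623 S between n1,n0
  Isrc: injects 0.00113 A into n2 (from n1)
Assemble and solve the 2×2 MNA system:
  V(n1)=-0.0005883  V(n2)=0.0005889

R_eq = 1.042 Ω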